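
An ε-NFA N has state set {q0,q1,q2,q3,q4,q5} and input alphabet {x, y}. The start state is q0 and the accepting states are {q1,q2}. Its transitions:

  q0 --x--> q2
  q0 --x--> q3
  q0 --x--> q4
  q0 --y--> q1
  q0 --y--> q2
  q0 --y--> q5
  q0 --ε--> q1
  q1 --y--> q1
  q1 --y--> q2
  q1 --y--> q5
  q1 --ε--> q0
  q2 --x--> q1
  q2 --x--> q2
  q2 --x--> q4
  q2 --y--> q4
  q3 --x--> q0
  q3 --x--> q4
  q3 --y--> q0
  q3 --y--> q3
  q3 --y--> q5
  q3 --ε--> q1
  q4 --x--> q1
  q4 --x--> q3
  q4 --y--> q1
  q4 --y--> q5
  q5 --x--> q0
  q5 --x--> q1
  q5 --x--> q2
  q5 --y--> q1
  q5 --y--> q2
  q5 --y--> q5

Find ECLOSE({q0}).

Begin with {q0}.
q0 →ε {q1}; add q1.
ε-closure = {q0,q1}.

{q0,q1}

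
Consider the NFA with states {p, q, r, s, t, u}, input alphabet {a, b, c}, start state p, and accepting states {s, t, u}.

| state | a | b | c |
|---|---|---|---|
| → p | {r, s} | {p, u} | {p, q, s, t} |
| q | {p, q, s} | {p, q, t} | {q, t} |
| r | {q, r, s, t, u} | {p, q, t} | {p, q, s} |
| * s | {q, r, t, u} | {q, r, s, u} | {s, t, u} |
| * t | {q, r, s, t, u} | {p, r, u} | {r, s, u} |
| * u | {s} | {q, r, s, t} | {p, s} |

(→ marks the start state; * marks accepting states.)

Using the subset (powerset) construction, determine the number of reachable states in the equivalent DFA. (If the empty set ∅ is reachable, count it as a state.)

7

Start state of the DFA: {p}.
{p} --a--> {r, s}  [new]
{p} --b--> {p, u}  [new]
{p} --c--> {p, q, s, t}  [new]
{r, s} --a--> {q, r, s, t, u}  [new]
{r, s} --b--> {p, q, r, s, t, u}  [new]
{r, s} --c--> {p, q, s, t, u}  [new]
{p, u} --a--> {r, s}  [seen]
{p, u} --b--> {p, q, r, s, t, u}  [seen]
{p, u} --c--> {p, q, s, t}  [seen]
{p, q, s, t} --a--> {p, q, r, s, t, u}  [seen]
{p, q, s, t} --b--> {p, q, r, s, t, u}  [seen]
{p, q, s, t} --c--> {p, q, r, s, t, u}  [seen]
{q, r, s, t, u} --a--> {p, q, r, s, t, u}  [seen]
{q, r, s, t, u} --b--> {p, q, r, s, t, u}  [seen]
{q, r, s, t, u} --c--> {p, q, r, s, t, u}  [seen]
{p, q, r, s, t, u} --a--> {p, q, r, s, t, u}  [seen]
{p, q, r, s, t, u} --b--> {p, q, r, s, t, u}  [seen]
{p, q, r, s, t, u} --c--> {p, q, r, s, t, u}  [seen]
{p, q, s, t, u} --a--> {p, q, r, s, t, u}  [seen]
{p, q, s, t, u} --b--> {p, q, r, s, t, u}  [seen]
{p, q, s, t, u} --c--> {p, q, r, s, t, u}  [seen]
Reachable DFA states: {p}, {r, s}, {p, u}, {p, q, s, t}, {q, r, s, t, u}, {p, q, r, s, t, u}, {p, q, s, t, u}.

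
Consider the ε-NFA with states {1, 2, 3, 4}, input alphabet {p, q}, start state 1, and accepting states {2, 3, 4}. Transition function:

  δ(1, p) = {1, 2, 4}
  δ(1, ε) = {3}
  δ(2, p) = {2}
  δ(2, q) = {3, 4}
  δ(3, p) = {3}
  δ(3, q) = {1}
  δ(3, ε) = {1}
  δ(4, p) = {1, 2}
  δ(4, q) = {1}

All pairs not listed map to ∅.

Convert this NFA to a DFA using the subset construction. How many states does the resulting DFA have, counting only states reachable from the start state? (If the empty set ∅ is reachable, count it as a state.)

3

Start state of the DFA: {1, 3} (ε-closure of the NFA start).
{1, 3} --p--> {1, 2, 3, 4}  [new]
{1, 3} --q--> {1, 3}  [seen]
{1, 2, 3, 4} --p--> {1, 2, 3, 4}  [seen]
{1, 2, 3, 4} --q--> {1, 3, 4}  [new]
{1, 3, 4} --p--> {1, 2, 3, 4}  [seen]
{1, 3, 4} --q--> {1, 3}  [seen]
Reachable DFA states: {1, 3}, {1, 2, 3, 4}, {1, 3, 4}.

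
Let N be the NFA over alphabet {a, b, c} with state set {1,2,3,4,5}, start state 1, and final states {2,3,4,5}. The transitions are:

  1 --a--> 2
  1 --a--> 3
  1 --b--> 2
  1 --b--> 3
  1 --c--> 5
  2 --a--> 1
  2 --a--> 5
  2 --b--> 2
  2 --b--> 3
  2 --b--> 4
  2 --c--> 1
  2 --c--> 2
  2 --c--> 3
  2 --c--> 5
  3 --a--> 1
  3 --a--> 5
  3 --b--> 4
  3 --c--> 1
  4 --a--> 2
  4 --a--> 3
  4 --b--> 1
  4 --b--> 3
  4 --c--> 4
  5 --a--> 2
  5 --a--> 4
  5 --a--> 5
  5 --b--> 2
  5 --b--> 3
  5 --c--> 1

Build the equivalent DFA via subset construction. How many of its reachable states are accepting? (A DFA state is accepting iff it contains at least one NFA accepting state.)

9

Start state of the DFA: {1}.
{1} --a--> {2,3}  [new]
{1} --b--> {2,3}  [seen]
{1} --c--> {5}  [new]
{2,3} --a--> {1,5}  [new]
{2,3} --b--> {2,3,4}  [new]
{2,3} --c--> {1,2,3,5}  [new]
{5} --a--> {2,4,5}  [new]
{5} --b--> {2,3}  [seen]
{5} --c--> {1}  [seen]
{1,5} --a--> {2,3,4,5}  [new]
{1,5} --b--> {2,3}  [seen]
{1,5} --c--> {1,5}  [seen]
{2,3,4} --a--> {1,2,3,5}  [seen]
{2,3,4} --b--> {1,2,3,4}  [new]
{2,3,4} --c--> {1,2,3,4,5}  [new]
{1,2,3,5} --a--> {1,2,3,4,5}  [seen]
{1,2,3,5} --b--> {2,3,4}  [seen]
{1,2,3,5} --c--> {1,2,3,5}  [seen]
{2,4,5} --a--> {1,2,3,4,5}  [seen]
{2,4,5} --b--> {1,2,3,4}  [seen]
{2,4,5} --c--> {1,2,3,4,5}  [seen]
{2,3,4,5} --a--> {1,2,3,4,5}  [seen]
{2,3,4,5} --b--> {1,2,3,4}  [seen]
{2,3,4,5} --c--> {1,2,3,4,5}  [seen]
{1,2,3,4} --a--> {1,2,3,5}  [seen]
{1,2,3,4} --b--> {1,2,3,4}  [seen]
{1,2,3,4} --c--> {1,2,3,4,5}  [seen]
{1,2,3,4,5} --a--> {1,2,3,4,5}  [seen]
{1,2,3,4,5} --b--> {1,2,3,4}  [seen]
{1,2,3,4,5} --c--> {1,2,3,4,5}  [seen]
Reachable DFA states: {1}, {2,3}, {5}, {1,5}, {2,3,4}, {1,2,3,5}, {2,4,5}, {2,3,4,5}, {1,2,3,4}, {1,2,3,4,5}.
Accepting DFA states (contain an NFA accepting state): {2,3}, {5}, {1,5}, {2,3,4}, {1,2,3,5}, {2,4,5}, {2,3,4,5}, {1,2,3,4}, {1,2,3,4,5}.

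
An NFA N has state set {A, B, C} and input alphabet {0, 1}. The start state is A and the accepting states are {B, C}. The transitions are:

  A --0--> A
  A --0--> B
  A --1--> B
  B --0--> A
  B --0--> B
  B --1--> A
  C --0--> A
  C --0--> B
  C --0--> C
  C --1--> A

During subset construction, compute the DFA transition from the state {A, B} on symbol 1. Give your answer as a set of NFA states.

δ(A,1) = {B}; δ(B,1) = {A}.
Union: {A, B}.

{A, B}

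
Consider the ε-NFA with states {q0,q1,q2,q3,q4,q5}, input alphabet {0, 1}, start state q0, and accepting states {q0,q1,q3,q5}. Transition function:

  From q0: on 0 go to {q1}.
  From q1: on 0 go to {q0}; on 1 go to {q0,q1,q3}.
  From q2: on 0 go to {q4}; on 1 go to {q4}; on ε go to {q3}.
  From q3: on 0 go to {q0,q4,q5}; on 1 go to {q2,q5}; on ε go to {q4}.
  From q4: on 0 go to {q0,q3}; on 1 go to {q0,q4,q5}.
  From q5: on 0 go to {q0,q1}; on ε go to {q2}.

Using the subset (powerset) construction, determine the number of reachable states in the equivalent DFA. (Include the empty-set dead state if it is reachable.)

5

Start state of the DFA: {q0} (ε-closure of the NFA start).
{q0} --0--> {q1}  [new]
{q0} --1--> ∅  [new]
{q1} --0--> {q0}  [seen]
{q1} --1--> {q0,q1,q3,q4}  [new]
∅ --0--> ∅  [seen]
∅ --1--> ∅  [seen]
{q0,q1,q3,q4} --0--> {q0,q1,q2,q3,q4,q5}  [new]
{q0,q1,q3,q4} --1--> {q0,q1,q2,q3,q4,q5}  [seen]
{q0,q1,q2,q3,q4,q5} --0--> {q0,q1,q2,q3,q4,q5}  [seen]
{q0,q1,q2,q3,q4,q5} --1--> {q0,q1,q2,q3,q4,q5}  [seen]
Reachable DFA states: {q0}, {q1}, ∅, {q0,q1,q3,q4}, {q0,q1,q2,q3,q4,q5}.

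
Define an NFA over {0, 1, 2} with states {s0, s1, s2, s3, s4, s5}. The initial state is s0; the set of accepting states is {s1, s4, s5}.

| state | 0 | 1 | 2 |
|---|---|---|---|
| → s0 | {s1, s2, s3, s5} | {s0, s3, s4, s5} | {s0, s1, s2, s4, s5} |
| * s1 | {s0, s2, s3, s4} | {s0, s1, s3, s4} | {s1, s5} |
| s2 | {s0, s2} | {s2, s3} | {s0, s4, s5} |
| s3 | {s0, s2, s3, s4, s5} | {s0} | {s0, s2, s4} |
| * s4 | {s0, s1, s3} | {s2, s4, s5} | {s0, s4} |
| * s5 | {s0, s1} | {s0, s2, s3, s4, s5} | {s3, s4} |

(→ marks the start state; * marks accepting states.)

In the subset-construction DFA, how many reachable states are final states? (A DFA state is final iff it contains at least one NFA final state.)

Start state of the DFA: {s0}.
{s0} --0--> {s1, s2, s3, s5}  [new]
{s0} --1--> {s0, s3, s4, s5}  [new]
{s0} --2--> {s0, s1, s2, s4, s5}  [new]
{s1, s2, s3, s5} --0--> {s0, s1, s2, s3, s4, s5}  [new]
{s1, s2, s3, s5} --1--> {s0, s1, s2, s3, s4, s5}  [seen]
{s1, s2, s3, s5} --2--> {s0, s1, s2, s3, s4, s5}  [seen]
{s0, s3, s4, s5} --0--> {s0, s1, s2, s3, s4, s5}  [seen]
{s0, s3, s4, s5} --1--> {s0, s2, s3, s4, s5}  [new]
{s0, s3, s4, s5} --2--> {s0, s1, s2, s3, s4, s5}  [seen]
{s0, s1, s2, s4, s5} --0--> {s0, s1, s2, s3, s4, s5}  [seen]
{s0, s1, s2, s4, s5} --1--> {s0, s1, s2, s3, s4, s5}  [seen]
{s0, s1, s2, s4, s5} --2--> {s0, s1, s2, s3, s4, s5}  [seen]
{s0, s1, s2, s3, s4, s5} --0--> {s0, s1, s2, s3, s4, s5}  [seen]
{s0, s1, s2, s3, s4, s5} --1--> {s0, s1, s2, s3, s4, s5}  [seen]
{s0, s1, s2, s3, s4, s5} --2--> {s0, s1, s2, s3, s4, s5}  [seen]
{s0, s2, s3, s4, s5} --0--> {s0, s1, s2, s3, s4, s5}  [seen]
{s0, s2, s3, s4, s5} --1--> {s0, s2, s3, s4, s5}  [seen]
{s0, s2, s3, s4, s5} --2--> {s0, s1, s2, s3, s4, s5}  [seen]
Reachable DFA states: {s0}, {s1, s2, s3, s5}, {s0, s3, s4, s5}, {s0, s1, s2, s4, s5}, {s0, s1, s2, s3, s4, s5}, {s0, s2, s3, s4, s5}.
Accepting DFA states (contain an NFA accepting state): {s1, s2, s3, s5}, {s0, s3, s4, s5}, {s0, s1, s2, s4, s5}, {s0, s1, s2, s3, s4, s5}, {s0, s2, s3, s4, s5}.

5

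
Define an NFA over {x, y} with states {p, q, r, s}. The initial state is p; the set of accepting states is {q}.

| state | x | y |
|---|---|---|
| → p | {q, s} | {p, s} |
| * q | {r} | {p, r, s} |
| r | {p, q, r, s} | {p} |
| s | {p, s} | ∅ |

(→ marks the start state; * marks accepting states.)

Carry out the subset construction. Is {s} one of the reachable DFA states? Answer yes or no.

no

Start state of the DFA: {p}.
{p} --x--> {q, s}  [new]
{p} --y--> {p, s}  [new]
{q, s} --x--> {p, r, s}  [new]
{q, s} --y--> {p, r, s}  [seen]
{p, s} --x--> {p, q, s}  [new]
{p, s} --y--> {p, s}  [seen]
{p, r, s} --x--> {p, q, r, s}  [new]
{p, r, s} --y--> {p, s}  [seen]
{p, q, s} --x--> {p, q, r, s}  [seen]
{p, q, s} --y--> {p, r, s}  [seen]
{p, q, r, s} --x--> {p, q, r, s}  [seen]
{p, q, r, s} --y--> {p, r, s}  [seen]
Reachable DFA states: {p}, {q, s}, {p, s}, {p, r, s}, {p, q, s}, {p, q, r, s}.
{s} is not among them.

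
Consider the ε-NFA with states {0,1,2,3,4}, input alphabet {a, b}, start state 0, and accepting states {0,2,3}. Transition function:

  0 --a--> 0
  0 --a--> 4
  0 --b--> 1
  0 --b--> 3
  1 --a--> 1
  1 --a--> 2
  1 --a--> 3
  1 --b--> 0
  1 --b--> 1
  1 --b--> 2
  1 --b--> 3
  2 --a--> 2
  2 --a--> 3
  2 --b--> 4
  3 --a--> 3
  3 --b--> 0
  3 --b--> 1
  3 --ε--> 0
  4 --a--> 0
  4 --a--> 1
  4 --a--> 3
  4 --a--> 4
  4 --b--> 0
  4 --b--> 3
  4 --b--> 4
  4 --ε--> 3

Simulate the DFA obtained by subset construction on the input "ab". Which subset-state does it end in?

Start: {0}.
δ(0,a) = {0,4}.
Union: {0,4}.
ε-closure gives {0,3,4}.
After a: {0,3,4}.
δ(0,b) = {1,3}; δ(3,b) = {0,1}; δ(4,b) = {0,3,4}.
Union: {0,1,3,4}.
After b: {0,1,3,4}.

{0,1,3,4}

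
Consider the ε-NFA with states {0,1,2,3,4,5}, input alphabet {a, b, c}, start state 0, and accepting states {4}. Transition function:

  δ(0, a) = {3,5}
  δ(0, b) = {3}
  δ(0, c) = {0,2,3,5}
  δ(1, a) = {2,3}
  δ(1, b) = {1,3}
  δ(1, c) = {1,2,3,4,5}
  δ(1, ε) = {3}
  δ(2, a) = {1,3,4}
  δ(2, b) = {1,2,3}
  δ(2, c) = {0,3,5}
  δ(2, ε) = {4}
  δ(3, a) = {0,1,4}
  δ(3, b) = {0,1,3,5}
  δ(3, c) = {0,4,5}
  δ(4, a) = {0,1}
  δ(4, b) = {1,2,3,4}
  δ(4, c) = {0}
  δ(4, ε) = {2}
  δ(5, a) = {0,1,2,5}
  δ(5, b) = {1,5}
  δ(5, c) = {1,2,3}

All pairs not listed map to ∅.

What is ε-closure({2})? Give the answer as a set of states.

{2,4}

Begin with {2}.
2 →ε {4}; add 4.
ε-closure = {2,4}.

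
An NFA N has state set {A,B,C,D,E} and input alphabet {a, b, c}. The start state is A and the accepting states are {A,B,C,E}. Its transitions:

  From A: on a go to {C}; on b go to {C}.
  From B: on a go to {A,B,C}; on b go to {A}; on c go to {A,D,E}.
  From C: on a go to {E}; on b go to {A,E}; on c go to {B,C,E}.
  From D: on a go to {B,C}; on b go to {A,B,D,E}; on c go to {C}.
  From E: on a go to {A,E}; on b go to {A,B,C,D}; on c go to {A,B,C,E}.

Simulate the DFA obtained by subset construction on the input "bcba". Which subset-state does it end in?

{A,B,C,E}

Start: {A}.
δ(A,b) = {C}.
Union: {C}.
After b: {C}.
δ(C,c) = {B,C,E}.
Union: {B,C,E}.
After c: {B,C,E}.
δ(B,b) = {A}; δ(C,b) = {A,E}; δ(E,b) = {A,B,C,D}.
Union: {A,B,C,D,E}.
After b: {A,B,C,D,E}.
δ(A,a) = {C}; δ(B,a) = {A,B,C}; δ(C,a) = {E}; δ(D,a) = {B,C}; δ(E,a) = {A,E}.
Union: {A,B,C,E}.
After a: {A,B,C,E}.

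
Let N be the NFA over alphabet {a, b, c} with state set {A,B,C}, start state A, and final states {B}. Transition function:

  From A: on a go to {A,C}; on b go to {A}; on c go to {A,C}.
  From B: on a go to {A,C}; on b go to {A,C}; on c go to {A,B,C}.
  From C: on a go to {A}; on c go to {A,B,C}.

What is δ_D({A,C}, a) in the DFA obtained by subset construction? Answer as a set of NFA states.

δ(A,a) = {A,C}; δ(C,a) = {A}.
Union: {A,C}.

{A,C}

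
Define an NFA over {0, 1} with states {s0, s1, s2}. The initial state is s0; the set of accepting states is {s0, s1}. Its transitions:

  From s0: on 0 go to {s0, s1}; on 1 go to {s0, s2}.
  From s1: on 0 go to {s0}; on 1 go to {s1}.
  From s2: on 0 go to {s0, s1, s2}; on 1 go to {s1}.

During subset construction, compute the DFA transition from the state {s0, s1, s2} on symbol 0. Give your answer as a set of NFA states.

{s0, s1, s2}

δ(s0,0) = {s0, s1}; δ(s1,0) = {s0}; δ(s2,0) = {s0, s1, s2}.
Union: {s0, s1, s2}.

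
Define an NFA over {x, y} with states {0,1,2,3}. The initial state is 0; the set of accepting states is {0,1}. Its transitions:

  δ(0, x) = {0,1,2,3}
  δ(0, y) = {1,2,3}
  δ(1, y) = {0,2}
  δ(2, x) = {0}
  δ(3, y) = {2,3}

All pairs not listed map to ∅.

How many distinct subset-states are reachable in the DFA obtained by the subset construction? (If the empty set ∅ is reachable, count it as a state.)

Start state of the DFA: {0}.
{0} --x--> {0,1,2,3}  [new]
{0} --y--> {1,2,3}  [new]
{0,1,2,3} --x--> {0,1,2,3}  [seen]
{0,1,2,3} --y--> {0,1,2,3}  [seen]
{1,2,3} --x--> {0}  [seen]
{1,2,3} --y--> {0,2,3}  [new]
{0,2,3} --x--> {0,1,2,3}  [seen]
{0,2,3} --y--> {1,2,3}  [seen]
Reachable DFA states: {0}, {0,1,2,3}, {1,2,3}, {0,2,3}.

4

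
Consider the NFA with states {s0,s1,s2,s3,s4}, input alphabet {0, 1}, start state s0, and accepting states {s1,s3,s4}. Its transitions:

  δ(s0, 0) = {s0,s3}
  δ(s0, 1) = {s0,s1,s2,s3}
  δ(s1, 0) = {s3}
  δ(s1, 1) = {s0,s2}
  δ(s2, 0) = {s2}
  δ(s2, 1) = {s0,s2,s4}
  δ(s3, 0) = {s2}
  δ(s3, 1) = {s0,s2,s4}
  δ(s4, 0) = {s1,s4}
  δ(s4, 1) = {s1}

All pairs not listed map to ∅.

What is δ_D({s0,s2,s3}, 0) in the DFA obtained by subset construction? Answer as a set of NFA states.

δ(s0,0) = {s0,s3}; δ(s2,0) = {s2}; δ(s3,0) = {s2}.
Union: {s0,s2,s3}.

{s0,s2,s3}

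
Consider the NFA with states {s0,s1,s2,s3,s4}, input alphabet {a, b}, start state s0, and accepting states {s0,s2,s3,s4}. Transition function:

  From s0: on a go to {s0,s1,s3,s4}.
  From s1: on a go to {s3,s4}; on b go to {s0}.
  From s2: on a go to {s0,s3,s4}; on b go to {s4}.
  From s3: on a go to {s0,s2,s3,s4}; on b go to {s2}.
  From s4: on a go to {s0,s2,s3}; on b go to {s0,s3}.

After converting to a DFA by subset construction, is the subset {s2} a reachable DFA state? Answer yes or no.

no

Start state of the DFA: {s0}.
{s0} --a--> {s0,s1,s3,s4}  [new]
{s0} --b--> ∅  [new]
{s0,s1,s3,s4} --a--> {s0,s1,s2,s3,s4}  [new]
{s0,s1,s3,s4} --b--> {s0,s2,s3}  [new]
∅ --a--> ∅  [seen]
∅ --b--> ∅  [seen]
{s0,s1,s2,s3,s4} --a--> {s0,s1,s2,s3,s4}  [seen]
{s0,s1,s2,s3,s4} --b--> {s0,s2,s3,s4}  [new]
{s0,s2,s3} --a--> {s0,s1,s2,s3,s4}  [seen]
{s0,s2,s3} --b--> {s2,s4}  [new]
{s0,s2,s3,s4} --a--> {s0,s1,s2,s3,s4}  [seen]
{s0,s2,s3,s4} --b--> {s0,s2,s3,s4}  [seen]
{s2,s4} --a--> {s0,s2,s3,s4}  [seen]
{s2,s4} --b--> {s0,s3,s4}  [new]
{s0,s3,s4} --a--> {s0,s1,s2,s3,s4}  [seen]
{s0,s3,s4} --b--> {s0,s2,s3}  [seen]
Reachable DFA states: {s0}, {s0,s1,s3,s4}, ∅, {s0,s1,s2,s3,s4}, {s0,s2,s3}, {s0,s2,s3,s4}, {s2,s4}, {s0,s3,s4}.
{s2} is not among them.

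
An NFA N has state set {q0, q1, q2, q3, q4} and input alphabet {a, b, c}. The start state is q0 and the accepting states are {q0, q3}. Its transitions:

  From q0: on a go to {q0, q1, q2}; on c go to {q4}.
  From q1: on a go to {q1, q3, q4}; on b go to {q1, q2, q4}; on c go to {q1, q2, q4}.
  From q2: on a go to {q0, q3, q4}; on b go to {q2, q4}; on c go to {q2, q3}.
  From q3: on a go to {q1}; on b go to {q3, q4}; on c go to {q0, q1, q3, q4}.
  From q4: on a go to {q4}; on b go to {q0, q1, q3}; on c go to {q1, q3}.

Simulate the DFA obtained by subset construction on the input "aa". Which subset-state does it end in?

{q0, q1, q2, q3, q4}

Start: {q0}.
δ(q0,a) = {q0, q1, q2}.
Union: {q0, q1, q2}.
After a: {q0, q1, q2}.
δ(q0,a) = {q0, q1, q2}; δ(q1,a) = {q1, q3, q4}; δ(q2,a) = {q0, q3, q4}.
Union: {q0, q1, q2, q3, q4}.
After a: {q0, q1, q2, q3, q4}.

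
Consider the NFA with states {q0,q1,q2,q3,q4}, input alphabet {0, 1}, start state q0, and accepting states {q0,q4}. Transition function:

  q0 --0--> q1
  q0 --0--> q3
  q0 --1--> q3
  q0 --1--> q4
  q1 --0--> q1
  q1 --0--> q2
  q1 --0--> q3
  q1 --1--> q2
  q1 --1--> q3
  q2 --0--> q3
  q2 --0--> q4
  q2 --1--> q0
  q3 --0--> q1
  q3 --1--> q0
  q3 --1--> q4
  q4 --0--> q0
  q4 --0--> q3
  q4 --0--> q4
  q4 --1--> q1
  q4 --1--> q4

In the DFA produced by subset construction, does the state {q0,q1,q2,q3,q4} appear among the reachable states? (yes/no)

Start state of the DFA: {q0}.
{q0} --0--> {q1,q3}  [new]
{q0} --1--> {q3,q4}  [new]
{q1,q3} --0--> {q1,q2,q3}  [new]
{q1,q3} --1--> {q0,q2,q3,q4}  [new]
{q3,q4} --0--> {q0,q1,q3,q4}  [new]
{q3,q4} --1--> {q0,q1,q4}  [new]
{q1,q2,q3} --0--> {q1,q2,q3,q4}  [new]
{q1,q2,q3} --1--> {q0,q2,q3,q4}  [seen]
{q0,q2,q3,q4} --0--> {q0,q1,q3,q4}  [seen]
{q0,q2,q3,q4} --1--> {q0,q1,q3,q4}  [seen]
{q0,q1,q3,q4} --0--> {q0,q1,q2,q3,q4}  [new]
{q0,q1,q3,q4} --1--> {q0,q1,q2,q3,q4}  [seen]
{q0,q1,q4} --0--> {q0,q1,q2,q3,q4}  [seen]
{q0,q1,q4} --1--> {q1,q2,q3,q4}  [seen]
{q1,q2,q3,q4} --0--> {q0,q1,q2,q3,q4}  [seen]
{q1,q2,q3,q4} --1--> {q0,q1,q2,q3,q4}  [seen]
{q0,q1,q2,q3,q4} --0--> {q0,q1,q2,q3,q4}  [seen]
{q0,q1,q2,q3,q4} --1--> {q0,q1,q2,q3,q4}  [seen]
Reachable DFA states: {q0}, {q1,q3}, {q3,q4}, {q1,q2,q3}, {q0,q2,q3,q4}, {q0,q1,q3,q4}, {q0,q1,q4}, {q1,q2,q3,q4}, {q0,q1,q2,q3,q4}.
{q0,q1,q2,q3,q4} is among them.

yes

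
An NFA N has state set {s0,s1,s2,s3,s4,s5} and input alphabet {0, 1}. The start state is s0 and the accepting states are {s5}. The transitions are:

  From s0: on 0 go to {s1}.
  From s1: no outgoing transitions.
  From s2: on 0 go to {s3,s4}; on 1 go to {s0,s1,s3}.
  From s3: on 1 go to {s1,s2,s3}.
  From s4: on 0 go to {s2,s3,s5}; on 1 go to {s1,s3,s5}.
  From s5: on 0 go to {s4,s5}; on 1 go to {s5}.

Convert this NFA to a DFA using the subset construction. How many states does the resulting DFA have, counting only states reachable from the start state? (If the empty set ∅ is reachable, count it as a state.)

Start state of the DFA: {s0}.
{s0} --0--> {s1}  [new]
{s0} --1--> ∅  [new]
{s1} --0--> ∅  [seen]
{s1} --1--> ∅  [seen]
∅ --0--> ∅  [seen]
∅ --1--> ∅  [seen]
Reachable DFA states: {s0}, {s1}, ∅.

3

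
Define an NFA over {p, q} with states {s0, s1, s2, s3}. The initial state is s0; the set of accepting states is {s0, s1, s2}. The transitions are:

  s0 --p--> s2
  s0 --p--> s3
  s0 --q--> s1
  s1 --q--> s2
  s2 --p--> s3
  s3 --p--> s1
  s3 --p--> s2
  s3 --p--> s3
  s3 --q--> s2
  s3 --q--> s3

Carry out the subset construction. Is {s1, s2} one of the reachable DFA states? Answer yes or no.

Start state of the DFA: {s0}.
{s0} --p--> {s2, s3}  [new]
{s0} --q--> {s1}  [new]
{s2, s3} --p--> {s1, s2, s3}  [new]
{s2, s3} --q--> {s2, s3}  [seen]
{s1} --p--> ∅  [new]
{s1} --q--> {s2}  [new]
{s1, s2, s3} --p--> {s1, s2, s3}  [seen]
{s1, s2, s3} --q--> {s2, s3}  [seen]
∅ --p--> ∅  [seen]
∅ --q--> ∅  [seen]
{s2} --p--> {s3}  [new]
{s2} --q--> ∅  [seen]
{s3} --p--> {s1, s2, s3}  [seen]
{s3} --q--> {s2, s3}  [seen]
Reachable DFA states: {s0}, {s2, s3}, {s1}, {s1, s2, s3}, ∅, {s2}, {s3}.
{s1, s2} is not among them.

no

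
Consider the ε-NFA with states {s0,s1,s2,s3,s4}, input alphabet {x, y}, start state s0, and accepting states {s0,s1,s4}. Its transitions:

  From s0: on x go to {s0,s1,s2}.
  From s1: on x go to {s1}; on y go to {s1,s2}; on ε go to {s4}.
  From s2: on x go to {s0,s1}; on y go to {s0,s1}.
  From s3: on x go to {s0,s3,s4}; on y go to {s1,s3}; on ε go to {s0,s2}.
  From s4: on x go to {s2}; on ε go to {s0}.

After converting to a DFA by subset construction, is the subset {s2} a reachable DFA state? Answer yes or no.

Start state of the DFA: {s0} (ε-closure of the NFA start).
{s0} --x--> {s0,s1,s2,s4}  [new]
{s0} --y--> ∅  [new]
{s0,s1,s2,s4} --x--> {s0,s1,s2,s4}  [seen]
{s0,s1,s2,s4} --y--> {s0,s1,s2,s4}  [seen]
∅ --x--> ∅  [seen]
∅ --y--> ∅  [seen]
Reachable DFA states: {s0}, {s0,s1,s2,s4}, ∅.
{s2} is not among them.

no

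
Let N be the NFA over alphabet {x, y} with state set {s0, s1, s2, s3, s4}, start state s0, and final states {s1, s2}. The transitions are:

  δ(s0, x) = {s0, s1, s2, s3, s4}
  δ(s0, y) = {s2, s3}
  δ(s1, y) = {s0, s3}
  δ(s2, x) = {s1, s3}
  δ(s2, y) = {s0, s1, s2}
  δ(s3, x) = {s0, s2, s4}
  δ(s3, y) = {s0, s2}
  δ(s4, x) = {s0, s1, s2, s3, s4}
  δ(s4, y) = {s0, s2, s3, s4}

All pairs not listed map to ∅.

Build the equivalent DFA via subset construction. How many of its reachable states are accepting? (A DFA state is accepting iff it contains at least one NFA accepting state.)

Start state of the DFA: {s0}.
{s0} --x--> {s0, s1, s2, s3, s4}  [new]
{s0} --y--> {s2, s3}  [new]
{s0, s1, s2, s3, s4} --x--> {s0, s1, s2, s3, s4}  [seen]
{s0, s1, s2, s3, s4} --y--> {s0, s1, s2, s3, s4}  [seen]
{s2, s3} --x--> {s0, s1, s2, s3, s4}  [seen]
{s2, s3} --y--> {s0, s1, s2}  [new]
{s0, s1, s2} --x--> {s0, s1, s2, s3, s4}  [seen]
{s0, s1, s2} --y--> {s0, s1, s2, s3}  [new]
{s0, s1, s2, s3} --x--> {s0, s1, s2, s3, s4}  [seen]
{s0, s1, s2, s3} --y--> {s0, s1, s2, s3}  [seen]
Reachable DFA states: {s0}, {s0, s1, s2, s3, s4}, {s2, s3}, {s0, s1, s2}, {s0, s1, s2, s3}.
Accepting DFA states (contain an NFA accepting state): {s0, s1, s2, s3, s4}, {s2, s3}, {s0, s1, s2}, {s0, s1, s2, s3}.

4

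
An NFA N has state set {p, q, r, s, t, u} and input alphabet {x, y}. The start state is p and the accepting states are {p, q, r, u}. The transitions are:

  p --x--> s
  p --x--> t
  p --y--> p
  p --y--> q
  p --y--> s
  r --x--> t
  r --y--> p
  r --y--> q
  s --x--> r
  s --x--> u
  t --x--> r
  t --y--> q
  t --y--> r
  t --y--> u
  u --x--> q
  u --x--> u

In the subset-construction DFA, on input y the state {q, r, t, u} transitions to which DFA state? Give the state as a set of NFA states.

{p, q, r, u}

δ(q,y) = ∅; δ(r,y) = {p, q}; δ(t,y) = {q, r, u}; δ(u,y) = ∅.
Union: {p, q, r, u}.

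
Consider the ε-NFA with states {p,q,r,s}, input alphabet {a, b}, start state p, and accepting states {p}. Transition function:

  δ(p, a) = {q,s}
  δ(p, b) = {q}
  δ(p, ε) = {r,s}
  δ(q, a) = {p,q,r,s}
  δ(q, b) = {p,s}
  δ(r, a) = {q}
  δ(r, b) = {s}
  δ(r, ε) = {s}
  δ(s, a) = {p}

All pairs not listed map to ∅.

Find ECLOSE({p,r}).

Begin with {p,r}.
p →ε {r,s}; add s.
ε-closure = {p,r,s}.

{p,r,s}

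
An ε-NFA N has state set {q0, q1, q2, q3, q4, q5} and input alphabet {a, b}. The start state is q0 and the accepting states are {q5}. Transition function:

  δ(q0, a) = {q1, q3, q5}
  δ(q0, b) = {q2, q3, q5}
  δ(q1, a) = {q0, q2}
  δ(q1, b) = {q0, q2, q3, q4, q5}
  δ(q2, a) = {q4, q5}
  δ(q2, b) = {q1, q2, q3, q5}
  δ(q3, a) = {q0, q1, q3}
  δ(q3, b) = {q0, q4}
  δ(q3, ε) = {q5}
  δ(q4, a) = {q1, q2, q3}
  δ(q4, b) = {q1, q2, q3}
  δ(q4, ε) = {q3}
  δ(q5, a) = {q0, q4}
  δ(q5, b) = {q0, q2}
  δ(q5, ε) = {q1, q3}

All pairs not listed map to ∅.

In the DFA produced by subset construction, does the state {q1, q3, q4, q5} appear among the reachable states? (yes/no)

Start state of the DFA: {q0} (ε-closure of the NFA start).
{q0} --a--> {q1, q3, q5}  [new]
{q0} --b--> {q1, q2, q3, q5}  [new]
{q1, q3, q5} --a--> {q0, q1, q2, q3, q4, q5}  [new]
{q1, q3, q5} --b--> {q0, q1, q2, q3, q4, q5}  [seen]
{q1, q2, q3, q5} --a--> {q0, q1, q2, q3, q4, q5}  [seen]
{q1, q2, q3, q5} --b--> {q0, q1, q2, q3, q4, q5}  [seen]
{q0, q1, q2, q3, q4, q5} --a--> {q0, q1, q2, q3, q4, q5}  [seen]
{q0, q1, q2, q3, q4, q5} --b--> {q0, q1, q2, q3, q4, q5}  [seen]
Reachable DFA states: {q0}, {q1, q3, q5}, {q1, q2, q3, q5}, {q0, q1, q2, q3, q4, q5}.
{q1, q3, q4, q5} is not among them.

no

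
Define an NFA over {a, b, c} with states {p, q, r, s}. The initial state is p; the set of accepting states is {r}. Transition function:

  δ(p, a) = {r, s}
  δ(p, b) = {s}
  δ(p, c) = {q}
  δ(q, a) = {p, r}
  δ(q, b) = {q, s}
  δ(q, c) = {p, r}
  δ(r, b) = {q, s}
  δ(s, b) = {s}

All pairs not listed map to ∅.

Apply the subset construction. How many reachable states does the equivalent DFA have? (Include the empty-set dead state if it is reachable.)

Start state of the DFA: {p}.
{p} --a--> {r, s}  [new]
{p} --b--> {s}  [new]
{p} --c--> {q}  [new]
{r, s} --a--> ∅  [new]
{r, s} --b--> {q, s}  [new]
{r, s} --c--> ∅  [seen]
{s} --a--> ∅  [seen]
{s} --b--> {s}  [seen]
{s} --c--> ∅  [seen]
{q} --a--> {p, r}  [new]
{q} --b--> {q, s}  [seen]
{q} --c--> {p, r}  [seen]
∅ --a--> ∅  [seen]
∅ --b--> ∅  [seen]
∅ --c--> ∅  [seen]
{q, s} --a--> {p, r}  [seen]
{q, s} --b--> {q, s}  [seen]
{q, s} --c--> {p, r}  [seen]
{p, r} --a--> {r, s}  [seen]
{p, r} --b--> {q, s}  [seen]
{p, r} --c--> {q}  [seen]
Reachable DFA states: {p}, {r, s}, {s}, {q}, ∅, {q, s}, {p, r}.

7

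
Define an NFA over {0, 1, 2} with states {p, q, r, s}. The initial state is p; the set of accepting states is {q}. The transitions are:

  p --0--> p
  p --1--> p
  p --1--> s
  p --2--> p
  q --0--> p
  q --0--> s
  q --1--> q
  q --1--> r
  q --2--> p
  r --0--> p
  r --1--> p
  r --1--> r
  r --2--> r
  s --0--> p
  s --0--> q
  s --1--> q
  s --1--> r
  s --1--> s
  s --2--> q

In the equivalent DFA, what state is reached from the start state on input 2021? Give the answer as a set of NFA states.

Start: {p}.
δ(p,2) = {p}.
Union: {p}.
After 2: {p}.
δ(p,0) = {p}.
Union: {p}.
After 0: {p}.
δ(p,2) = {p}.
Union: {p}.
After 2: {p}.
δ(p,1) = {p, s}.
Union: {p, s}.
After 1: {p, s}.

{p, s}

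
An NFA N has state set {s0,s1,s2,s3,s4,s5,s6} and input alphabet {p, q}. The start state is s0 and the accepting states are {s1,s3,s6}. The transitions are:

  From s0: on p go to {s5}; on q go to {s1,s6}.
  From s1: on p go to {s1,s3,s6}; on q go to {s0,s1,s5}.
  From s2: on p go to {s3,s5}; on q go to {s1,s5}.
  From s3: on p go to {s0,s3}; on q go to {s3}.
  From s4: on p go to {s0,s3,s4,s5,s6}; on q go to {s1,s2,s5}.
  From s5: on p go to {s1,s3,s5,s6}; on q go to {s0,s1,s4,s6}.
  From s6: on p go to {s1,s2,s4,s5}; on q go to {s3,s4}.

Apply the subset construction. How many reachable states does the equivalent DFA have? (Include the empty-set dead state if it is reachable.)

9

Start state of the DFA: {s0}.
{s0} --p--> {s5}  [new]
{s0} --q--> {s1,s6}  [new]
{s5} --p--> {s1,s3,s5,s6}  [new]
{s5} --q--> {s0,s1,s4,s6}  [new]
{s1,s6} --p--> {s1,s2,s3,s4,s5,s6}  [new]
{s1,s6} --q--> {s0,s1,s3,s4,s5}  [new]
{s1,s3,s5,s6} --p--> {s0,s1,s2,s3,s4,s5,s6}  [new]
{s1,s3,s5,s6} --q--> {s0,s1,s3,s4,s5,s6}  [new]
{s0,s1,s4,s6} --p--> {s0,s1,s2,s3,s4,s5,s6}  [seen]
{s0,s1,s4,s6} --q--> {s0,s1,s2,s3,s4,s5,s6}  [seen]
{s1,s2,s3,s4,s5,s6} --p--> {s0,s1,s2,s3,s4,s5,s6}  [seen]
{s1,s2,s3,s4,s5,s6} --q--> {s0,s1,s2,s3,s4,s5,s6}  [seen]
{s0,s1,s3,s4,s5} --p--> {s0,s1,s3,s4,s5,s6}  [seen]
{s0,s1,s3,s4,s5} --q--> {s0,s1,s2,s3,s4,s5,s6}  [seen]
{s0,s1,s2,s3,s4,s5,s6} --p--> {s0,s1,s2,s3,s4,s5,s6}  [seen]
{s0,s1,s2,s3,s4,s5,s6} --q--> {s0,s1,s2,s3,s4,s5,s6}  [seen]
{s0,s1,s3,s4,s5,s6} --p--> {s0,s1,s2,s3,s4,s5,s6}  [seen]
{s0,s1,s3,s4,s5,s6} --q--> {s0,s1,s2,s3,s4,s5,s6}  [seen]
Reachable DFA states: {s0}, {s5}, {s1,s6}, {s1,s3,s5,s6}, {s0,s1,s4,s6}, {s1,s2,s3,s4,s5,s6}, {s0,s1,s3,s4,s5}, {s0,s1,s2,s3,s4,s5,s6}, {s0,s1,s3,s4,s5,s6}.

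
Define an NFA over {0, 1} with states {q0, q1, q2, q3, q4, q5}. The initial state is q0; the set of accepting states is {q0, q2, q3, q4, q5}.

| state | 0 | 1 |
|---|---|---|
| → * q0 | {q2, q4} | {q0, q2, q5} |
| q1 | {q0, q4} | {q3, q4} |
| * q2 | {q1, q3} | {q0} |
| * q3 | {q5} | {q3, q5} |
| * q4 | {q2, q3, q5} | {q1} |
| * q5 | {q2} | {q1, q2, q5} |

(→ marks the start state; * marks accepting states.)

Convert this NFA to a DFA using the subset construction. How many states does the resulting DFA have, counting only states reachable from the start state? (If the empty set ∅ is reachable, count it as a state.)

14

Start state of the DFA: {q0}.
{q0} --0--> {q2, q4}  [new]
{q0} --1--> {q0, q2, q5}  [new]
{q2, q4} --0--> {q1, q2, q3, q5}  [new]
{q2, q4} --1--> {q0, q1}  [new]
{q0, q2, q5} --0--> {q1, q2, q3, q4}  [new]
{q0, q2, q5} --1--> {q0, q1, q2, q5}  [new]
{q1, q2, q3, q5} --0--> {q0, q1, q2, q3, q4, q5}  [new]
{q1, q2, q3, q5} --1--> {q0, q1, q2, q3, q4, q5}  [seen]
{q0, q1} --0--> {q0, q2, q4}  [new]
{q0, q1} --1--> {q0, q2, q3, q4, q5}  [new]
{q1, q2, q3, q4} --0--> {q0, q1, q2, q3, q4, q5}  [seen]
{q1, q2, q3, q4} --1--> {q0, q1, q3, q4, q5}  [new]
{q0, q1, q2, q5} --0--> {q0, q1, q2, q3, q4}  [new]
{q0, q1, q2, q5} --1--> {q0, q1, q2, q3, q4, q5}  [seen]
{q0, q1, q2, q3, q4, q5} --0--> {q0, q1, q2, q3, q4, q5}  [seen]
{q0, q1, q2, q3, q4, q5} --1--> {q0, q1, q2, q3, q4, q5}  [seen]
{q0, q2, q4} --0--> {q1, q2, q3, q4, q5}  [new]
{q0, q2, q4} --1--> {q0, q1, q2, q5}  [seen]
{q0, q2, q3, q4, q5} --0--> {q1, q2, q3, q4, q5}  [seen]
{q0, q2, q3, q4, q5} --1--> {q0, q1, q2, q3, q5}  [new]
{q0, q1, q3, q4, q5} --0--> {q0, q2, q3, q4, q5}  [seen]
{q0, q1, q3, q4, q5} --1--> {q0, q1, q2, q3, q4, q5}  [seen]
{q0, q1, q2, q3, q4} --0--> {q0, q1, q2, q3, q4, q5}  [seen]
{q0, q1, q2, q3, q4} --1--> {q0, q1, q2, q3, q4, q5}  [seen]
{q1, q2, q3, q4, q5} --0--> {q0, q1, q2, q3, q4, q5}  [seen]
{q1, q2, q3, q4, q5} --1--> {q0, q1, q2, q3, q4, q5}  [seen]
{q0, q1, q2, q3, q5} --0--> {q0, q1, q2, q3, q4, q5}  [seen]
{q0, q1, q2, q3, q5} --1--> {q0, q1, q2, q3, q4, q5}  [seen]
Reachable DFA states: {q0}, {q2, q4}, {q0, q2, q5}, {q1, q2, q3, q5}, {q0, q1}, {q1, q2, q3, q4}, {q0, q1, q2, q5}, {q0, q1, q2, q3, q4, q5}, {q0, q2, q4}, {q0, q2, q3, q4, q5}, {q0, q1, q3, q4, q5}, {q0, q1, q2, q3, q4}, {q1, q2, q3, q4, q5}, {q0, q1, q2, q3, q5}.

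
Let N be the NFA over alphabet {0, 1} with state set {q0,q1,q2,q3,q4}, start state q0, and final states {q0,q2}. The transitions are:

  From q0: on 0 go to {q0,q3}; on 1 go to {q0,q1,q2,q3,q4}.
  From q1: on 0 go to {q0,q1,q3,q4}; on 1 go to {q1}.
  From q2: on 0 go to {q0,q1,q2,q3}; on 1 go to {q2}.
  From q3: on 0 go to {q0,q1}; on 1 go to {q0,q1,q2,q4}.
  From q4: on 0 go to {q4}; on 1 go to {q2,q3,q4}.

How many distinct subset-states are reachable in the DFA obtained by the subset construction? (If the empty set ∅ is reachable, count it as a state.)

5

Start state of the DFA: {q0}.
{q0} --0--> {q0,q3}  [new]
{q0} --1--> {q0,q1,q2,q3,q4}  [new]
{q0,q3} --0--> {q0,q1,q3}  [new]
{q0,q3} --1--> {q0,q1,q2,q3,q4}  [seen]
{q0,q1,q2,q3,q4} --0--> {q0,q1,q2,q3,q4}  [seen]
{q0,q1,q2,q3,q4} --1--> {q0,q1,q2,q3,q4}  [seen]
{q0,q1,q3} --0--> {q0,q1,q3,q4}  [new]
{q0,q1,q3} --1--> {q0,q1,q2,q3,q4}  [seen]
{q0,q1,q3,q4} --0--> {q0,q1,q3,q4}  [seen]
{q0,q1,q3,q4} --1--> {q0,q1,q2,q3,q4}  [seen]
Reachable DFA states: {q0}, {q0,q3}, {q0,q1,q2,q3,q4}, {q0,q1,q3}, {q0,q1,q3,q4}.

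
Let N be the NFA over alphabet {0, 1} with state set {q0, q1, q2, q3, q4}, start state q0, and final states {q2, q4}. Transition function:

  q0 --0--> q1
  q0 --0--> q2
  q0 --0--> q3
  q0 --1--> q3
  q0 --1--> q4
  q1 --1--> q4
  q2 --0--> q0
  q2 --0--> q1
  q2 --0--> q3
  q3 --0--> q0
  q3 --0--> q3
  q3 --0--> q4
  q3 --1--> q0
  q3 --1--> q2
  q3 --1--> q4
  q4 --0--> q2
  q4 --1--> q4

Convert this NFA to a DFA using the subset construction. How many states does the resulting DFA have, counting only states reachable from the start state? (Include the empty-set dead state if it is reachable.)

Start state of the DFA: {q0}.
{q0} --0--> {q1, q2, q3}  [new]
{q0} --1--> {q3, q4}  [new]
{q1, q2, q3} --0--> {q0, q1, q3, q4}  [new]
{q1, q2, q3} --1--> {q0, q2, q4}  [new]
{q3, q4} --0--> {q0, q2, q3, q4}  [new]
{q3, q4} --1--> {q0, q2, q4}  [seen]
{q0, q1, q3, q4} --0--> {q0, q1, q2, q3, q4}  [new]
{q0, q1, q3, q4} --1--> {q0, q2, q3, q4}  [seen]
{q0, q2, q4} --0--> {q0, q1, q2, q3}  [new]
{q0, q2, q4} --1--> {q3, q4}  [seen]
{q0, q2, q3, q4} --0--> {q0, q1, q2, q3, q4}  [seen]
{q0, q2, q3, q4} --1--> {q0, q2, q3, q4}  [seen]
{q0, q1, q2, q3, q4} --0--> {q0, q1, q2, q3, q4}  [seen]
{q0, q1, q2, q3, q4} --1--> {q0, q2, q3, q4}  [seen]
{q0, q1, q2, q3} --0--> {q0, q1, q2, q3, q4}  [seen]
{q0, q1, q2, q3} --1--> {q0, q2, q3, q4}  [seen]
Reachable DFA states: {q0}, {q1, q2, q3}, {q3, q4}, {q0, q1, q3, q4}, {q0, q2, q4}, {q0, q2, q3, q4}, {q0, q1, q2, q3, q4}, {q0, q1, q2, q3}.

8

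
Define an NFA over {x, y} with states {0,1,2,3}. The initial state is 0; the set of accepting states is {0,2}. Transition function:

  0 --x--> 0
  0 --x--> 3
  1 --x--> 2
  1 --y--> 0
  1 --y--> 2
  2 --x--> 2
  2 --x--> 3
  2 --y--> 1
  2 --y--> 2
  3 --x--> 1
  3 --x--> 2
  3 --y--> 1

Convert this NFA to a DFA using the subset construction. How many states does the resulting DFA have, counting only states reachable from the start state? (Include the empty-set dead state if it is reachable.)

Start state of the DFA: {0}.
{0} --x--> {0,3}  [new]
{0} --y--> ∅  [new]
{0,3} --x--> {0,1,2,3}  [new]
{0,3} --y--> {1}  [new]
∅ --x--> ∅  [seen]
∅ --y--> ∅  [seen]
{0,1,2,3} --x--> {0,1,2,3}  [seen]
{0,1,2,3} --y--> {0,1,2}  [new]
{1} --x--> {2}  [new]
{1} --y--> {0,2}  [new]
{0,1,2} --x--> {0,2,3}  [new]
{0,1,2} --y--> {0,1,2}  [seen]
{2} --x--> {2,3}  [new]
{2} --y--> {1,2}  [new]
{0,2} --x--> {0,2,3}  [seen]
{0,2} --y--> {1,2}  [seen]
{0,2,3} --x--> {0,1,2,3}  [seen]
{0,2,3} --y--> {1,2}  [seen]
{2,3} --x--> {1,2,3}  [new]
{2,3} --y--> {1,2}  [seen]
{1,2} --x--> {2,3}  [seen]
{1,2} --y--> {0,1,2}  [seen]
{1,2,3} --x--> {1,2,3}  [seen]
{1,2,3} --y--> {0,1,2}  [seen]
Reachable DFA states: {0}, {0,3}, ∅, {0,1,2,3}, {1}, {0,1,2}, {2}, {0,2}, {0,2,3}, {2,3}, {1,2}, {1,2,3}.

12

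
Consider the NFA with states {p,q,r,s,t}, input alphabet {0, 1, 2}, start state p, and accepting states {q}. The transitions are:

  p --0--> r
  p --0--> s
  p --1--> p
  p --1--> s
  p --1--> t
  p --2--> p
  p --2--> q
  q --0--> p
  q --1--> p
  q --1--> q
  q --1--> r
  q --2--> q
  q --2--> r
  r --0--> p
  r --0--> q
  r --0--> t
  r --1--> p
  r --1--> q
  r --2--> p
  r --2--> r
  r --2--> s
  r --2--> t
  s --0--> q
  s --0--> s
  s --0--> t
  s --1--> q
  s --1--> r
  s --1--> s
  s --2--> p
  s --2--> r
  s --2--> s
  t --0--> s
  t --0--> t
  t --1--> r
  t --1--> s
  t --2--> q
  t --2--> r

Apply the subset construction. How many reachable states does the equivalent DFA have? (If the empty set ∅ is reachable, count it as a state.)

11

Start state of the DFA: {p}.
{p} --0--> {r,s}  [new]
{p} --1--> {p,s,t}  [new]
{p} --2--> {p,q}  [new]
{r,s} --0--> {p,q,s,t}  [new]
{r,s} --1--> {p,q,r,s}  [new]
{r,s} --2--> {p,r,s,t}  [new]
{p,s,t} --0--> {q,r,s,t}  [new]
{p,s,t} --1--> {p,q,r,s,t}  [new]
{p,s,t} --2--> {p,q,r,s}  [seen]
{p,q} --0--> {p,r,s}  [new]
{p,q} --1--> {p,q,r,s,t}  [seen]
{p,q} --2--> {p,q,r}  [new]
{p,q,s,t} --0--> {p,q,r,s,t}  [seen]
{p,q,s,t} --1--> {p,q,r,s,t}  [seen]
{p,q,s,t} --2--> {p,q,r,s}  [seen]
{p,q,r,s} --0--> {p,q,r,s,t}  [seen]
{p,q,r,s} --1--> {p,q,r,s,t}  [seen]
{p,q,r,s} --2--> {p,q,r,s,t}  [seen]
{p,r,s,t} --0--> {p,q,r,s,t}  [seen]
{p,r,s,t} --1--> {p,q,r,s,t}  [seen]
{p,r,s,t} --2--> {p,q,r,s,t}  [seen]
{q,r,s,t} --0--> {p,q,s,t}  [seen]
{q,r,s,t} --1--> {p,q,r,s}  [seen]
{q,r,s,t} --2--> {p,q,r,s,t}  [seen]
{p,q,r,s,t} --0--> {p,q,r,s,t}  [seen]
{p,q,r,s,t} --1--> {p,q,r,s,t}  [seen]
{p,q,r,s,t} --2--> {p,q,r,s,t}  [seen]
{p,r,s} --0--> {p,q,r,s,t}  [seen]
{p,r,s} --1--> {p,q,r,s,t}  [seen]
{p,r,s} --2--> {p,q,r,s,t}  [seen]
{p,q,r} --0--> {p,q,r,s,t}  [seen]
{p,q,r} --1--> {p,q,r,s,t}  [seen]
{p,q,r} --2--> {p,q,r,s,t}  [seen]
Reachable DFA states: {p}, {r,s}, {p,s,t}, {p,q}, {p,q,s,t}, {p,q,r,s}, {p,r,s,t}, {q,r,s,t}, {p,q,r,s,t}, {p,r,s}, {p,q,r}.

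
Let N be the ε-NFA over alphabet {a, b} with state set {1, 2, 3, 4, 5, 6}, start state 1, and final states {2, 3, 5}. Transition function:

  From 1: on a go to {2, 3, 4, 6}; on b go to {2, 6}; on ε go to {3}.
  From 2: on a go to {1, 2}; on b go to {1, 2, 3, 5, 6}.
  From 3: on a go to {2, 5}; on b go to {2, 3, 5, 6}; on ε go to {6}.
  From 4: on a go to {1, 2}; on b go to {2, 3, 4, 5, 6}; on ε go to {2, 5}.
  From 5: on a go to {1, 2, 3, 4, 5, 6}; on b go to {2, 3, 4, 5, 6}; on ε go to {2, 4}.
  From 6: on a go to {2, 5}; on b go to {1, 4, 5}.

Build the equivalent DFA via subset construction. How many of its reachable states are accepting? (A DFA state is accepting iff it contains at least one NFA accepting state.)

Start state of the DFA: {1, 3, 6} (ε-closure of the NFA start).
{1, 3, 6} --a--> {2, 3, 4, 5, 6}  [new]
{1, 3, 6} --b--> {1, 2, 3, 4, 5, 6}  [new]
{2, 3, 4, 5, 6} --a--> {1, 2, 3, 4, 5, 6}  [seen]
{2, 3, 4, 5, 6} --b--> {1, 2, 3, 4, 5, 6}  [seen]
{1, 2, 3, 4, 5, 6} --a--> {1, 2, 3, 4, 5, 6}  [seen]
{1, 2, 3, 4, 5, 6} --b--> {1, 2, 3, 4, 5, 6}  [seen]
Reachable DFA states: {1, 3, 6}, {2, 3, 4, 5, 6}, {1, 2, 3, 4, 5, 6}.
Accepting DFA states (contain an NFA accepting state): {1, 3, 6}, {2, 3, 4, 5, 6}, {1, 2, 3, 4, 5, 6}.

3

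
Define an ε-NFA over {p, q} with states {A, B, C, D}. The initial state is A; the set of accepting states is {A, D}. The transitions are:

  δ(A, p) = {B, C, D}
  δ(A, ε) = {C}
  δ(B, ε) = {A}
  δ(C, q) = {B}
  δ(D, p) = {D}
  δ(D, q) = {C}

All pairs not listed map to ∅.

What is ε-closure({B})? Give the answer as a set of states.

Begin with {B}.
B →ε {A}; add A.
A →ε {C}; add C.
ε-closure = {A, B, C}.

{A, B, C}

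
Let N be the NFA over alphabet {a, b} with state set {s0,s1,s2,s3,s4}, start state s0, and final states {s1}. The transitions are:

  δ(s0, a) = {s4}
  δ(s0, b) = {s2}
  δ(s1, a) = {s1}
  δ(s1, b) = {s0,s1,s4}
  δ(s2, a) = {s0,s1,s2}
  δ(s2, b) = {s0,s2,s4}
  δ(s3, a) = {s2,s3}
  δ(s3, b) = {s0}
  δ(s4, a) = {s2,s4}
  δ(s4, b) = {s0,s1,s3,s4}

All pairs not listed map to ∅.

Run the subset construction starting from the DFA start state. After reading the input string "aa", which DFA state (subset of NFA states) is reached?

{s2,s4}

Start: {s0}.
δ(s0,a) = {s4}.
Union: {s4}.
After a: {s4}.
δ(s4,a) = {s2,s4}.
Union: {s2,s4}.
After a: {s2,s4}.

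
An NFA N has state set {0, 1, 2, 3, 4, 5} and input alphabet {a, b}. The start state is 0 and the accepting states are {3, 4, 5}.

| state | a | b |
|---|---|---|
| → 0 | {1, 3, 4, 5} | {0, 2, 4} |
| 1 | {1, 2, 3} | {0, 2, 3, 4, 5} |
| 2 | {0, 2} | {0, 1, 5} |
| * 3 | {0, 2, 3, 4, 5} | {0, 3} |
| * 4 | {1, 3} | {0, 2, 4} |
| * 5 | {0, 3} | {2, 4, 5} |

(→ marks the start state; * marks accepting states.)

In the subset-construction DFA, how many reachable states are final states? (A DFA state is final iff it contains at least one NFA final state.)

5

Start state of the DFA: {0}.
{0} --a--> {1, 3, 4, 5}  [new]
{0} --b--> {0, 2, 4}  [new]
{1, 3, 4, 5} --a--> {0, 1, 2, 3, 4, 5}  [new]
{1, 3, 4, 5} --b--> {0, 2, 3, 4, 5}  [new]
{0, 2, 4} --a--> {0, 1, 2, 3, 4, 5}  [seen]
{0, 2, 4} --b--> {0, 1, 2, 4, 5}  [new]
{0, 1, 2, 3, 4, 5} --a--> {0, 1, 2, 3, 4, 5}  [seen]
{0, 1, 2, 3, 4, 5} --b--> {0, 1, 2, 3, 4, 5}  [seen]
{0, 2, 3, 4, 5} --a--> {0, 1, 2, 3, 4, 5}  [seen]
{0, 2, 3, 4, 5} --b--> {0, 1, 2, 3, 4, 5}  [seen]
{0, 1, 2, 4, 5} --a--> {0, 1, 2, 3, 4, 5}  [seen]
{0, 1, 2, 4, 5} --b--> {0, 1, 2, 3, 4, 5}  [seen]
Reachable DFA states: {0}, {1, 3, 4, 5}, {0, 2, 4}, {0, 1, 2, 3, 4, 5}, {0, 2, 3, 4, 5}, {0, 1, 2, 4, 5}.
Accepting DFA states (contain an NFA accepting state): {1, 3, 4, 5}, {0, 2, 4}, {0, 1, 2, 3, 4, 5}, {0, 2, 3, 4, 5}, {0, 1, 2, 4, 5}.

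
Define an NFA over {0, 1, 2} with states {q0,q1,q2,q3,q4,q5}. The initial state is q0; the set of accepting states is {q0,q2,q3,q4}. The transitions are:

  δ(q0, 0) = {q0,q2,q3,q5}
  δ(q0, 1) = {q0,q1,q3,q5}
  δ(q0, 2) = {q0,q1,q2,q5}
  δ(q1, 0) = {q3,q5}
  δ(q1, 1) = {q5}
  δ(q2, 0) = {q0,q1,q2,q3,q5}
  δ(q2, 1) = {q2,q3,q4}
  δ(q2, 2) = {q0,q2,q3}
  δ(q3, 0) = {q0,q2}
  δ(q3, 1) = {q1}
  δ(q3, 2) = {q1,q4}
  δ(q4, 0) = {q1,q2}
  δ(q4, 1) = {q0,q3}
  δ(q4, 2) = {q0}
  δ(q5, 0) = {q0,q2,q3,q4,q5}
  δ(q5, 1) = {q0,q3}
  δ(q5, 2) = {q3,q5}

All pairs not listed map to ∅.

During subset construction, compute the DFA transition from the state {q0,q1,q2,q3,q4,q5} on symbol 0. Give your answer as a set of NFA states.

{q0,q1,q2,q3,q4,q5}

δ(q0,0) = {q0,q2,q3,q5}; δ(q1,0) = {q3,q5}; δ(q2,0) = {q0,q1,q2,q3,q5}; δ(q3,0) = {q0,q2}; δ(q4,0) = {q1,q2}; δ(q5,0) = {q0,q2,q3,q4,q5}.
Union: {q0,q1,q2,q3,q4,q5}.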